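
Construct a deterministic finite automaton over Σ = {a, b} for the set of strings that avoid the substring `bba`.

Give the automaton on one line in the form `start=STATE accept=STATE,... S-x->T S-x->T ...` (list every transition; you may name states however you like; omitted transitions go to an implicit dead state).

start=q0 accept=q0,q1,q2 q0-a->q0 q0-b->q1 q1-a->q0 q1-b->q2 q2-a->q3 q2-b->q2 q3-a->q3 q3-b->q3

Track partial matches of the forbidden pattern `bba`. State q3 is a dead state reached once `bba` has occurred; every other state accepts. q0 means no part of `bba` is currently matched.
        a   b  
>* q0   q0  q1 
 * q1   q0  q2 
 * q2   q3  q2 
   q3   q3  q3 
(> = start, * = accepting)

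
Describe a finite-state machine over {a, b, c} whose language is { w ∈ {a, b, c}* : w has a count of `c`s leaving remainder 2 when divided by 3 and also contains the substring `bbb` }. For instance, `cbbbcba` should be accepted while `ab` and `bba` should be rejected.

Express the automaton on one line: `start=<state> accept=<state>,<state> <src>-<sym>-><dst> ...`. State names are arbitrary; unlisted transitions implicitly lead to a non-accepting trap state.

start=q0 accept=q11 q0-a->q0 q0-b->q1 q0-c->q2 q1-a->q0 q1-b->q3 q1-c->q2 q2-a->q2 q2-b->q4 q2-c->q5 q3-a->q0 q3-b->q6 q3-c->q2 q4-a->q2 q4-b->q7 q4-c->q5 q5-a->q5 q5-b->q8 q5-c->q0 q6-a->q6 q6-b->q6 q6-c->q9 q7-a->q2 q7-b->q9 q7-c->q5 q8-a->q5 q8-b->q10 q8-c->q0 q9-a->q9 q9-b->q9 q9-c->q11 q10-a->q5 q10-b->q11 q10-c->q0 q11-a->q11 q11-b->q11 q11-c->q6

Run two small machines in parallel and take their product. The first has 3 states tracking the count of `c`s modulo 3; the second has 4 states tracking whether and how much of `bbb` has been seen. A product state is a pair (one from each), accepting exactly when both do.
With 12 states:
          a    b    c  
>  q0     q0   q1   q2 
   q1     q0   q3   q2 
   q2     q2   q4   q5 
   q3     q0   q6   q2 
   q4     q2   q7   q5 
   q5     q5   q8   q0 
   q6     q6   q6   q9 
   q7     q2   q9   q5 
   q8     q5  q10   q0 
   q9     q9   q9  q11 
   q10    q5  q11   q0 
 * q11   q11  q11   q6 
(> = start, * = accepting)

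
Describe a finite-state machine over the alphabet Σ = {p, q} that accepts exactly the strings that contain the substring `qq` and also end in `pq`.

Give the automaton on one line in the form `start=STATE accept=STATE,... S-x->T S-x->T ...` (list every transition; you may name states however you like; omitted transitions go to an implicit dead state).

Handle the two conditions separately and then intersect. The first has 3 states tracking whether and how much of `qq` has been seen; the second has 3 states tracking how much of the suffix `pq` has currently been matched. A product state is a pair (one from each), accepting exactly when both do.
With 7 states:
       p  q 
>  A   B  C 
   B   B  D 
   C   B  E 
   D   B  E 
   E   F  E 
   F   F  G 
 * G   F  E 
(> = start, * = accepting)

start=A accept=G A-p->B A-q->C B-p->B B-q->D C-p->B C-q->E D-p->B D-q->E E-p->F E-q->E F-p->F F-q->G G-p->F G-q->E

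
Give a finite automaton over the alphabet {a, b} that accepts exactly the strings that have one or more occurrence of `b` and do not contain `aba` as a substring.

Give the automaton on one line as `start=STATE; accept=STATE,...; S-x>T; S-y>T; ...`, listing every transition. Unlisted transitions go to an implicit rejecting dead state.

start=q0; accept=q2,q3,q4; q0-a>q1; q0-b>q2; q1-a>q1; q1-b>q3; q2-a>q4; q2-b>q2; q3-a>q5; q3-b>q2; q4-a>q4; q4-b>q3; q5-a>q5; q5-b>q5

Handle the two conditions separately and then intersect. One (3 states) tracks the count of `b`s, saturating at 2; the other (4 states) tracks partial matches of the forbidden pattern `aba`. Each combined state is a pair, one component from each; accept when both components accept. Minimizing collapses redundant product states.
A 6-state machine:
        a   b  
>  q0   q1  q2 
   q1   q1  q3 
 * q2   q4  q2 
 * q3   q5  q2 
 * q4   q4  q3 
   q5   q5  q5 
(> = start, * = accepting)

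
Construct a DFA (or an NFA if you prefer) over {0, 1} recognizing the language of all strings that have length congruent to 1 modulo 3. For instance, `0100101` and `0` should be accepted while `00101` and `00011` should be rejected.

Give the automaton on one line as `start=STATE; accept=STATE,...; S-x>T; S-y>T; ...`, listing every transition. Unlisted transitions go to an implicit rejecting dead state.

start=q0; accept=q1; q0-0>q1; q0-1>q1; q1-0>q2; q1-1>q2; q2-0>q0; q2-1>q0

Only the length mod 3 matters, so use a 3-cycle: from any state, every input symbol moves to the next state, wrapping q2 back to q0. Mark q1 accepting.
With 3 states:
        0   1  
>  q0   q1  q1 
 * q1   q2  q2 
   q2   q0  q0 
(> = start, * = accepting)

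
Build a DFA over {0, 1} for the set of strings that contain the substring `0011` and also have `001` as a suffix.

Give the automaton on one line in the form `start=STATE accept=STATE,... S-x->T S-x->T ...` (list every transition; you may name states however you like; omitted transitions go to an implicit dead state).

start=q0 accept=q7 q0-0->q1 q0-1->q0 q1-0->q2 q1-1->q0 q2-0->q2 q2-1->q3 q3-0->q1 q3-1->q4 q4-0->q5 q4-1->q4 q5-0->q6 q5-1->q4 q6-0->q6 q6-1->q7 q7-0->q5 q7-1->q4

Build one automaton per condition and run them in lockstep. One (5 states) tracks whether and how much of `0011` has been seen; the other (4 states) tracks how much of the suffix `001` has currently been matched. Each combined state is a pair, one component from each; accept when both components accept.
An 8-state machine:
        0   1  
>  q0   q1  q0 
   q1   q2  q0 
   q2   q2  q3 
   q3   q1  q4 
   q4   q5  q4 
   q5   q6  q4 
   q6   q6  q7 
 * q7   q5  q4 
(> = start, * = accepting)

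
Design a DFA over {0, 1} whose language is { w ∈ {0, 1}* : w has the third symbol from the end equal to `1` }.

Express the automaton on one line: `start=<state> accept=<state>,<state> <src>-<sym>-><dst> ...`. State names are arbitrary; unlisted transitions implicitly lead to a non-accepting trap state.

start=q0 accept=q11,q12,q13,q14 q0-0->q1 q0-1->q2 q1-0->q3 q1-1->q4 q2-0->q5 q2-1->q6 q3-0->q7 q3-1->q8 q4-0->q9 q4-1->q10 q5-0->q11 q5-1->q12 q6-0->q13 q6-1->q14 q7-0->q7 q7-1->q8 q8-0->q9 q8-1->q10 q9-0->q11 q9-1->q12 q10-0->q13 q10-1->q14 q11-0->q7 q11-1->q8 q12-0->q9 q12-1->q10 q13-0->q11 q13-1->q12 q14-0->q13 q14-1->q14

A DFA must remember the last 3 symbols (since which symbol is third-to-last isn't known until the input ends). Use one state per possible window of the last ≤3 symbols; accept from those whose window starts with `1`.
15 states suffice.
          0    1  
>  q0     q1   q2 
   q1     q3   q4 
   q2     q5   q6 
   q3     q7   q8 
   q4     q9  q10 
   q5    q11  q12 
   q6    q13  q14 
   q7     q7   q8 
   q8     q9  q10 
   q9    q11  q12 
   q10   q13  q14 
 * q11    q7   q8 
 * q12    q9  q10 
 * q13   q11  q12 
 * q14   q13  q14 
(> = start, * = accepting)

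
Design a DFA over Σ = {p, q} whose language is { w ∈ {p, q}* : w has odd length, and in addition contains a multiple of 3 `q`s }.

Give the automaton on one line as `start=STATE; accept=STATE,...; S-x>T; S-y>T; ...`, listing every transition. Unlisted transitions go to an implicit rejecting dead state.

start=A; accept=B; A-p>B; A-q>C; B-p>A; B-q>D; C-p>D; C-q>E; D-p>C; D-q>F; E-p>F; E-q>B; F-p>E; F-q>A

Handle the two conditions separately and then intersect. The first has 2 states tracking the input length modulo 2; the second has 3 states tracking the count of `q`s modulo 3. A product state is a pair (one from each), accepting exactly when both do.
A 6-state machine:
       p  q 
>  A   B  C 
 * B   A  D 
   C   D  E 
   D   C  F 
   E   F  B 
   F   E  A 
(> = start, * = accepting)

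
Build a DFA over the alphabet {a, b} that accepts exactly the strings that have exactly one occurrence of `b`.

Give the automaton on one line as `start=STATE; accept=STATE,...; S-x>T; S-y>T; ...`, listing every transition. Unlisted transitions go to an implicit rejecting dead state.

start=S0; accept=S1; S0-a>S0; S0-b>S1; S1-a>S1; S1-b>S2; S2-a>S2; S2-b>S2

Count `b`s, saturating at 2: state S0 means no `b` yet, S1 means one `b` seen, S2 means more than one. Each `b` increments (capped at S2); other symbols loop. Accept from {S1}.
With 3 states:
        a   b  
>  S0   S0  S1 
 * S1   S1  S2 
   S2   S2  S2 
(> = start, * = accepting)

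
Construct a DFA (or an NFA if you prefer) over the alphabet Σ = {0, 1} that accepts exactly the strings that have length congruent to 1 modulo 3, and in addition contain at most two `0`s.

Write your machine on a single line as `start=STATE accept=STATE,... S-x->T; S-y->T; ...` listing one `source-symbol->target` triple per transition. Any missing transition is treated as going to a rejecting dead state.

start=q0; accept=q1,q2,q10; q0-0->q1; q0-1->q2; q1-0->q3; q1-1->q4; q2-0->q4; q2-1->q5; q3-0->q6; q3-1->q7; q4-0->q7; q4-1->q8; q5-0->q8; q5-1->q0; q6-0->q9; q6-1->q9; q7-0->q9; q7-1->q10; q8-0->q10; q8-1->q1; q9-0->q11; q9-1->q11; q10-0->q11; q10-1->q3; q11-0->q6; q11-1->q6

Handle the two conditions separately and then intersect. One (3 states) tracks the input length modulo 3; the other (4 states) tracks the count of `0`s, saturating at 3. Each combined state is a pair, one component from each; accept when both components accept.
With 12 states:
          0    1  
>  q0     q1   q2 
 * q1     q3   q4 
 * q2     q4   q5 
   q3     q6   q7 
   q4     q7   q8 
   q5     q8   q0 
   q6     q9   q9 
   q7     q9  q10 
   q8    q10   q1 
   q9    q11  q11 
 * q10   q11   q3 
   q11    q6   q6 
(> = start, * = accepting)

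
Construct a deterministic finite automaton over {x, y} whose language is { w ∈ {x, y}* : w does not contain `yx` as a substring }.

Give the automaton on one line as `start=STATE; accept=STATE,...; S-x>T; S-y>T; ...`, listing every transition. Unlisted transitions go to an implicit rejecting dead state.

start=q0; accept=q0,q1; q0-x>q0; q0-y>q1; q1-x>q2; q1-y>q1; q2-x>q2; q2-y>q2

This is the complement of 'contains `yx`'. Use the same substring-matching states — q0 through q2 holding how much of `yx` has just been matched — but flip the accepting set: everything except the trap q2 accepts.
With 3 states:
        x   y  
>* q0   q0  q1 
 * q1   q2  q1 
   q2   q2  q2 
(> = start, * = accepting)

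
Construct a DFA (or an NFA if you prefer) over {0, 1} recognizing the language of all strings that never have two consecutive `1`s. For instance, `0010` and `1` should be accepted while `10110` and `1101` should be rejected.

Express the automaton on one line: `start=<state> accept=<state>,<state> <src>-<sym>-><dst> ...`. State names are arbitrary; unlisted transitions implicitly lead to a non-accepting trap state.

start=S0 accept=S0,S1 S0-0->S0 S0-1->S1 S1-0->S0 S1-1->S2 S2-0->S2 S2-1->S2

This is the complement of 'contains `11`'. Use the same substring-matching states — S0 through S2 holding how much of `11` has just been matched — but flip the accepting set: everything except the trap S2 accepts.
        0   1  
>* S0   S0  S1 
 * S1   S0  S2 
   S2   S2  S2 
(> = start, * = accepting)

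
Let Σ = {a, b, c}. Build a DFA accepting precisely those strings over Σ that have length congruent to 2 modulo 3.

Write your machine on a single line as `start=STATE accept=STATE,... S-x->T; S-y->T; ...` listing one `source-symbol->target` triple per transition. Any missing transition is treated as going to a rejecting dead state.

Only the length mod 3 matters, so use a 3-cycle: from any state, every input symbol moves to the next state, wrapping s2 back to s0. Mark s2 accepting.
3 states suffice.
        a   b   c  
>  s0   s1  s1  s1 
   s1   s2  s2  s2 
 * s2   s0  s0  s0 
(> = start, * = accepting)

start=s0; accept=s2; s0-a->s1; s0-b->s1; s0-c->s1; s1-a->s2; s1-b->s2; s1-c->s2; s2-a->s0; s2-b->s0; s2-c->s0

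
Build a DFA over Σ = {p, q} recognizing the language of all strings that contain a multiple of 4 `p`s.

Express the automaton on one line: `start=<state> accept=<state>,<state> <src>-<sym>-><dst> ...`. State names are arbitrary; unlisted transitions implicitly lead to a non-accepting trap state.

start=S0 accept=S0 S0-p->S1 S0-q->S0 S1-p->S2 S1-q->S1 S2-p->S3 S2-q->S2 S3-p->S0 S3-q->S3

The only thing that matters is how many `p`s have appeared, reduced mod 4. Use one state per residue: S0 for 0, …, S3 for 3. Reading `p` moves to the next residue; anything else stays put. S0 is accepting.
A 4-state machine:
        p   q  
>* S0   S1  S0 
   S1   S2  S1 
   S2   S3  S2 
   S3   S0  S3 
(> = start, * = accepting)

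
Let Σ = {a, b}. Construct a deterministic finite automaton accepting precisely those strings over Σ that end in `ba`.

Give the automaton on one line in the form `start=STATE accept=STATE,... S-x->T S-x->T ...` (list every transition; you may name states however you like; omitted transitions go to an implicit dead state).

Remember how much of `ba` the current input suffix matches. State S0 means no match yet; S1 means the last symbol is `b`; S2 means the last 2 symbols are `ba`. Only S2 accepts. On a mismatch, fall back to the longest proper suffix that is still a prefix of `ba`.
With 3 states:
        a   b  
>  S0   S0  S1 
   S1   S2  S1 
 * S2   S0  S1 
(> = start, * = accepting)

start=S0 accept=S2 S0-a->S0 S0-b->S1 S1-a->S2 S1-b->S1 S2-a->S0 S2-b->S1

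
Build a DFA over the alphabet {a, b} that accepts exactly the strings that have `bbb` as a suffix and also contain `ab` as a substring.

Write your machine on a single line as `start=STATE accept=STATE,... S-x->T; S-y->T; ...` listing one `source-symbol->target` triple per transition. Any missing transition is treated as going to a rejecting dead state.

start=s0; accept=s4; s0-a->s1; s0-b->s0; s1-a->s1; s1-b->s2; s2-a->s1; s2-b->s3; s3-a->s1; s3-b->s4; s4-a->s1; s4-b->s4

Build one automaton per condition and run them in lockstep. The first has 4 states tracking how much of the suffix `bbb` has currently been matched; the second has 3 states tracking whether and how much of `ab` has been seen. A product state is a pair (one from each), accepting exactly when both do. After merging equivalent states the machine shrinks.
        a   b  
>  s0   s1  s0 
   s1   s1  s2 
   s2   s1  s3 
   s3   s1  s4 
 * s4   s1  s4 
(> = start, * = accepting)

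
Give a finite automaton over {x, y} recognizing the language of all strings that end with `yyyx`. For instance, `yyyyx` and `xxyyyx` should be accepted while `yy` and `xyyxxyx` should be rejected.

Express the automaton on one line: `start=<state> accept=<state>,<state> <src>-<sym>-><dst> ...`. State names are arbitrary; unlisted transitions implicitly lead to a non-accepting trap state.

Remember how much of `yyyx` the current input suffix matches. State s0 means no match yet; s1 means the last symbol is `y`; s2 means the last 2 symbols are `yy`; s3 means the last 3 symbols are `yyy`; s4 means the last 4 symbols are `yyyx`. Only s4 accepts. On a mismatch, fall back to the longest proper suffix that is still a prefix of `yyyx`.
        x   y  
>  s0   s0  s1 
   s1   s0  s2 
   s2   s0  s3 
   s3   s4  s3 
 * s4   s0  s1 
(> = start, * = accepting)

start=s0 accept=s4 s0-x->s0 s0-y->s1 s1-x->s0 s1-y->s2 s2-x->s0 s2-y->s3 s3-x->s4 s3-y->s3 s4-x->s0 s4-y->s1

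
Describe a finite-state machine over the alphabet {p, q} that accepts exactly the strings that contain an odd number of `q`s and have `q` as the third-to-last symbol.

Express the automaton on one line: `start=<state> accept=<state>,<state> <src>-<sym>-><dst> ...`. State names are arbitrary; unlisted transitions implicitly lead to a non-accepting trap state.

Run two small machines in parallel and take their product. One (2 states) tracks the count of `q`s modulo 2; the other (15 states) tracks the last 3 symbols read. Each combined state is a pair, one component from each; accept when both components accept. Equivalent product states are then merged.
12 states suffice.
          p    q  
>  S0     S0   S1 
   S1     S2   S3 
   S2     S4   S5 
   S3     S6   S7 
 * S4     S8   S5 
   S5     S6   S9 
   S6     S0  S10 
 * S7    S11   S3 
   S8     S8   S5 
   S9    S11   S3 
 * S10    S2   S3 
 * S11    S4   S5 
(> = start, * = accepting)

start=S0 accept=S4,S7,S10,S11 S0-p->S0 S0-q->S1 S1-p->S2 S1-q->S3 S2-p->S4 S2-q->S5 S3-p->S6 S3-q->S7 S4-p->S8 S4-q->S5 S5-p->S6 S5-q->S9 S6-p->S0 S6-q->S10 S7-p->S11 S7-q->S3 S8-p->S8 S8-q->S5 S9-p->S11 S9-q->S3 S10-p->S2 S10-q->S3 S11-p->S4 S11-q->S5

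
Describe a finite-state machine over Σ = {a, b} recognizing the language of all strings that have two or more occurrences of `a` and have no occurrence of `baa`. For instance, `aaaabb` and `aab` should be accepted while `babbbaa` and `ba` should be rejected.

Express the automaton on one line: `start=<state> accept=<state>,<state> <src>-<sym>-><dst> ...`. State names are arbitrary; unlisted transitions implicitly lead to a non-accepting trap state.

Handle the two conditions separately and then intersect. One (4 states) tracks the count of `a`s, saturating at 3; the other (4 states) tracks partial matches of the forbidden pattern `baa`. Each combined state is a pair, one component from each; accept when both components accept. After merging equivalent states the machine shrinks.
A 9-state machine:
        a   b  
>  q0   q1  q2 
   q1   q3  q4 
   q2   q5  q2 
 * q3   q3  q6 
   q4   q7  q4 
   q5   q8  q4 
 * q6   q7  q6 
 * q7   q8  q6 
   q8   q8  q8 
(> = start, * = accepting)

start=q0 accept=q3,q6,q7 q0-a->q1 q0-b->q2 q1-a->q3 q1-b->q4 q2-a->q5 q2-b->q2 q3-a->q3 q3-b->q6 q4-a->q7 q4-b->q4 q5-a->q8 q5-b->q4 q6-a->q7 q6-b->q6 q7-a->q8 q7-b->q6 q8-a->q8 q8-b->q8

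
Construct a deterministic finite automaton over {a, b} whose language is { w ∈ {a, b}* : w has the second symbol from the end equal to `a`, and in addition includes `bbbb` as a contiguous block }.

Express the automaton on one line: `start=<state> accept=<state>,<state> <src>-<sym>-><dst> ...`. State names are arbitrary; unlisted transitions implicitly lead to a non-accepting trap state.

Run two small machines in parallel and take their product. The first has 7 states tracking the last 2 symbols read; the second has 5 states tracking whether and how much of `bbbb` has been seen. A product state is a pair (one from each), accepting exactly when both do. Minimizing collapses redundant product states.
8 states suffice.
        a   b  
>  S0   S0  S1 
   S1   S0  S2 
   S2   S0  S3 
   S3   S0  S4 
   S4   S5  S4 
   S5   S6  S7 
 * S6   S6  S7 
 * S7   S5  S4 
(> = start, * = accepting)

start=S0 accept=S6,S7 S0-a->S0 S0-b->S1 S1-a->S0 S1-b->S2 S2-a->S0 S2-b->S3 S3-a->S0 S3-b->S4 S4-a->S5 S4-b->S4 S5-a->S6 S5-b->S7 S6-a->S6 S6-b->S7 S7-a->S5 S7-b->S4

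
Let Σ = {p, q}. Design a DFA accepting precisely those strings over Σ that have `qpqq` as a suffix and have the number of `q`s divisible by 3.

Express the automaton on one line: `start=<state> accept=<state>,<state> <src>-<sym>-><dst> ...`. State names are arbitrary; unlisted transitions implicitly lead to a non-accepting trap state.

start=S0 accept=S8 S0-p->S0 S0-q->S1 S1-p->S2 S1-q->S3 S2-p->S4 S2-q->S5 S3-p->S6 S3-q->S7 S4-p->S4 S4-q->S3 S5-p->S6 S5-q->S8 S6-p->S9 S6-q->S10 S7-p->S11 S7-q->S1 S8-p->S11 S8-q->S1 S9-p->S9 S9-q->S7 S10-p->S11 S10-q->S12 S11-p->S0 S11-q->S13 S12-p->S2 S12-q->S3 S13-p->S2 S13-q->S14 S14-p->S6 S14-q->S7

Handle the two conditions separately and then intersect. The first has 5 states tracking how much of the suffix `qpqq` has currently been matched; the second has 3 states tracking the count of `q`s modulo 3. A product state is a pair (one from each), accepting exactly when both do.
A 15-state machine:
          p    q  
>  S0     S0   S1 
   S1     S2   S3 
   S2     S4   S5 
   S3     S6   S7 
   S4     S4   S3 
   S5     S6   S8 
   S6     S9  S10 
   S7    S11   S1 
 * S8    S11   S1 
   S9     S9   S7 
   S10   S11  S12 
   S11    S0  S13 
   S12    S2   S3 
   S13    S2  S14 
   S14    S6   S7 
(> = start, * = accepting)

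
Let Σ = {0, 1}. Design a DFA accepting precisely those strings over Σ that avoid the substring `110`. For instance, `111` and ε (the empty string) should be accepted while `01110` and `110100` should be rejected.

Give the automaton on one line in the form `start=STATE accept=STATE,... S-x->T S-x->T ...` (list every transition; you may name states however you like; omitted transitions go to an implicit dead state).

start=A accept=A,B,C A-0->A A-1->B B-0->A B-1->C C-0->D C-1->C D-0->D D-1->D

This is the complement of 'contains `110`'. Use the same substring-matching states — A through D holding how much of `110` has just been matched — but flip the accepting set: everything except the trap D accepts.
With 4 states:
       0  1 
>* A   A  B 
 * B   A  C 
 * C   D  C 
   D   D  D 
(> = start, * = accepting)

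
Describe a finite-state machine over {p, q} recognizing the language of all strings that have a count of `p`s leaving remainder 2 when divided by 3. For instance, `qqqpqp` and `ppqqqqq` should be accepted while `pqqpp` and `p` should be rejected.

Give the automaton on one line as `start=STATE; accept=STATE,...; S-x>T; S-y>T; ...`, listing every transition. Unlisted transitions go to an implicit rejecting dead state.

start=S0; accept=S2; S0-p>S1; S0-q>S0; S1-p>S2; S1-q>S1; S2-p>S0; S2-q>S2

The only thing that matters is how many `p`s have appeared, reduced mod 3. Use one state per residue: S0 for 0, …, S2 for 2. Reading `p` moves to the next residue; anything else stays put. S2 is accepting.
With 3 states:
        p   q  
>  S0   S1  S0 
   S1   S2  S1 
 * S2   S0  S2 
(> = start, * = accepting)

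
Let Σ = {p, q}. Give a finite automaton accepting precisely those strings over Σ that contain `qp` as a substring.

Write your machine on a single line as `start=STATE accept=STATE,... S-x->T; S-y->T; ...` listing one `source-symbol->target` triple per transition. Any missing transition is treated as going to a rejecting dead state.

Track how much of `qp` has been matched so far: state A is no progress, C is the absorbing accept state reached once `qp` has occurred. Intermediate states record partial matches; on a mismatch, fall back to the longest reusable overlap.
       p  q 
>  A   A  B 
   B   C  B 
 * C   C  C 
(> = start, * = accepting)

start=A; accept=C; A-p->A; A-q->B; B-p->C; B-q->B; C-p->C; C-q->C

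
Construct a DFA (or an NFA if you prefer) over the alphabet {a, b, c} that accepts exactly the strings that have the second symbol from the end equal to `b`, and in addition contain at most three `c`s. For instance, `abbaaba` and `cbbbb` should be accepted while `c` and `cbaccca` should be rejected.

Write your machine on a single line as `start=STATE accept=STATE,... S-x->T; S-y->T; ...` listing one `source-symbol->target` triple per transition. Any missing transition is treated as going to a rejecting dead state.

Run two small machines in parallel and take their product. One (13 states) tracks the last 2 symbols read; the other (5 states) tracks the count of `c`s, saturating at 4. Each combined state is a pair, one component from each; accept when both components accept. After merging equivalent states the machine shrinks.
          a    b    c  
>  q0     q0   q1   q2 
   q1     q3   q4   q5 
   q2     q2   q6   q7 
 * q3     q0   q1   q2 
 * q4     q3   q4   q5 
 * q5     q2   q6   q7 
   q6     q5   q8   q9 
   q7     q7  q10  q11 
 * q8     q5   q8   q9 
 * q9     q7  q10  q11 
   q10    q9  q12  q13 
   q11   q11  q14  q15 
 * q12    q9  q12  q13 
 * q13   q11  q14  q15 
   q14   q13  q16  q15 
   q15   q15  q15  q15 
 * q16   q13  q16  q15 
(> = start, * = accepting)

start=q0; accept=q3,q4,q5,q8,q9,q12,q13,q16; q0-a->q0; q0-b->q1; q0-c->q2; q1-a->q3; q1-b->q4; q1-c->q5; q2-a->q2; q2-b->q6; q2-c->q7; q3-a->q0; q3-b->q1; q3-c->q2; q4-a->q3; q4-b->q4; q4-c->q5; q5-a->q2; q5-b->q6; q5-c->q7; q6-a->q5; q6-b->q8; q6-c->q9; q7-a->q7; q7-b->q10; q7-c->q11; q8-a->q5; q8-b->q8; q8-c->q9; q9-a->q7; q9-b->q10; q9-c->q11; q10-a->q9; q10-b->q12; q10-c->q13; q11-a->q11; q11-b->q14; q11-c->q15; q12-a->q9; q12-b->q12; q12-c->q13; q13-a->q11; q13-b->q14; q13-c->q15; q14-a->q13; q14-b->q16; q14-c->q15; q15-a->q15; q15-b->q15; q15-c->q15; q16-a->q13; q16-b->q16; q16-c->q15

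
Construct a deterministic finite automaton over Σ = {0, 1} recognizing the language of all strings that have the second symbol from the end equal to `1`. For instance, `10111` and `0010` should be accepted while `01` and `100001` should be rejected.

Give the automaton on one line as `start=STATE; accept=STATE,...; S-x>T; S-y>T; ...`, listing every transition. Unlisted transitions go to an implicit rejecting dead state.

start=q0; accept=q5,q6; q0-0>q1; q0-1>q2; q1-0>q3; q1-1>q4; q2-0>q5; q2-1>q6; q3-0>q3; q3-1>q4; q4-0>q5; q4-1>q6; q5-0>q3; q5-1>q4; q6-0>q5; q6-1>q6

Because acceptance depends on a position counted from the end, the machine has to buffer the most recent 2 symbols. Make each state the string of the last up-to-2 symbols read; on input `x` shift the window left and append `x`. Accept when the buffered window has length 2 and begins with `1`.
7 states suffice.
        0   1  
>  q0   q1  q2 
   q1   q3  q4 
   q2   q5  q6 
   q3   q3  q4 
   q4   q5  q6 
 * q5   q3  q4 
 * q6   q5  q6 
(> = start, * = accepting)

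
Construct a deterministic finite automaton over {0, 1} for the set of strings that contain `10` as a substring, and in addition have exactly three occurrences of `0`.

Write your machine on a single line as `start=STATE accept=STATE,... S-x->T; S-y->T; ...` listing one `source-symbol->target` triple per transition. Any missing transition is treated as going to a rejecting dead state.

start=S0; accept=S7; S0-0->S1; S0-1->S2; S1-0->S3; S1-1->S4; S2-0->S4; S2-1->S2; S3-0->S5; S3-1->S6; S4-0->S6; S4-1->S4; S5-0->S5; S5-1->S5; S6-0->S7; S6-1->S6; S7-0->S5; S7-1->S7

Handle the two conditions separately and then intersect. The first has 3 states tracking whether and how much of `10` has been seen; the second has 5 states tracking the count of `0`s, saturating at 4. A product state is a pair (one from each), accepting exactly when both do. Minimizing collapses redundant product states.
8 states suffice.
        0   1  
>  S0   S1  S2 
   S1   S3  S4 
   S2   S4  S2 
   S3   S5  S6 
   S4   S6  S4 
   S5   S5  S5 
   S6   S7  S6 
 * S7   S5  S7 
(> = start, * = accepting)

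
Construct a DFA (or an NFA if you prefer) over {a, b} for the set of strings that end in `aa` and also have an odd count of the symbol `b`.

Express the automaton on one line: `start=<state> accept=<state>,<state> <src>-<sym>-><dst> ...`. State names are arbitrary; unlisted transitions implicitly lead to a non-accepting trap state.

Build one automaton per condition and run them in lockstep. The first has 3 states tracking how much of the suffix `aa` has currently been matched; the second has 2 states tracking the count of `b`s modulo 2. A product state is a pair (one from each), accepting exactly when both do. After merging equivalent states the machine shrinks.
4 states suffice.
        a   b  
>  s0   s0  s1 
   s1   s2  s0 
   s2   s3  s0 
 * s3   s3  s0 
(> = start, * = accepting)

start=s0 accept=s3 s0-a->s0 s0-b->s1 s1-a->s2 s1-b->s0 s2-a->s3 s2-b->s0 s3-a->s3 s3-b->s0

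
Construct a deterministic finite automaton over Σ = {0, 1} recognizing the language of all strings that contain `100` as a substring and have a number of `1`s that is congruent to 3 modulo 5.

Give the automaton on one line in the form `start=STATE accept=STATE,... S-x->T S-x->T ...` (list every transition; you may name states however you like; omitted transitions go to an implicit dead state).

Build one automaton per condition and run them in lockstep. The first has 4 states tracking whether and how much of `100` has been seen; the second has 5 states tracking the count of `1`s modulo 5. A product state is a pair (one from each), accepting exactly when both do.
With 16 states:
          0    1  
>  s0     s0   s1 
   s1     s2   s3 
   s2     s4   s3 
   s3     s5   s6 
   s4     s4   s7 
   s5     s7   s6 
   s6     s8   s9 
   s7     s7  s10 
   s8    s10   s9 
   s9    s11  s12 
 * s10   s10  s13 
   s11   s13  s12 
   s12   s14   s1 
   s13   s13  s15 
   s14   s15   s1 
   s15   s15   s4 
(> = start, * = accepting)

start=s0 accept=s10 s0-0->s0 s0-1->s1 s1-0->s2 s1-1->s3 s2-0->s4 s2-1->s3 s3-0->s5 s3-1->s6 s4-0->s4 s4-1->s7 s5-0->s7 s5-1->s6 s6-0->s8 s6-1->s9 s7-0->s7 s7-1->s10 s8-0->s10 s8-1->s9 s9-0->s11 s9-1->s12 s10-0->s10 s10-1->s13 s11-0->s13 s11-1->s12 s12-0->s14 s12-1->s1 s13-0->s13 s13-1->s15 s14-0->s15 s14-1->s1 s15-0->s15 s15-1->s4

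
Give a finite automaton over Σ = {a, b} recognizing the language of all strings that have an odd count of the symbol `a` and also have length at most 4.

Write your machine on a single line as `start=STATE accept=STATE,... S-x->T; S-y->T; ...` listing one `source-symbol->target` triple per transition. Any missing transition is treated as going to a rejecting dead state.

Handle the two conditions separately and then intersect. The first has 2 states tracking the count of `a`s modulo 2; the second has 6 states tracking the input length, saturating at 5. A product state is a pair (one from each), accepting exactly when both do.
          a    b  
>  S0     S1   S2 
 * S1     S3   S4 
   S2     S4   S3 
   S3     S5   S6 
 * S4     S6   S5 
 * S5     S7   S8 
   S6     S8   S7 
   S7     S9  S10 
 * S8    S10   S9 
   S9    S10   S9 
   S10    S9  S10 
(> = start, * = accepting)

start=S0; accept=S1,S4,S5,S8; S0-a->S1; S0-b->S2; S1-a->S3; S1-b->S4; S2-a->S4; S2-b->S3; S3-a->S5; S3-b->S6; S4-a->S6; S4-b->S5; S5-a->S7; S5-b->S8; S6-a->S8; S6-b->S7; S7-a->S9; S7-b->S10; S8-a->S10; S8-b->S9; S9-a->S10; S9-b->S9; S10-a->S9; S10-b->S10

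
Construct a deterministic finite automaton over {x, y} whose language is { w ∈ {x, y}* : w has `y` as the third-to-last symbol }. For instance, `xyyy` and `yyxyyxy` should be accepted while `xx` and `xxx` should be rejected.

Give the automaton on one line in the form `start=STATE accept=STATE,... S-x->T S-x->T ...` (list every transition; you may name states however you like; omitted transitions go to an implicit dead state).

A DFA must remember the last 3 symbols (since which symbol is third-to-last isn't known until the input ends). Use one state per possible window of the last ≤3 symbols; accept from those whose window starts with `y`.
          x    y  
>  q0     q1   q2 
   q1     q3   q4 
   q2     q5   q6 
   q3     q7   q8 
   q4     q9  q10 
   q5    q11  q12 
   q6    q13  q14 
   q7     q7   q8 
   q8     q9  q10 
   q9    q11  q12 
   q10   q13  q14 
 * q11    q7   q8 
 * q12    q9  q10 
 * q13   q11  q12 
 * q14   q13  q14 
(> = start, * = accepting)

start=q0 accept=q11,q12,q13,q14 q0-x->q1 q0-y->q2 q1-x->q3 q1-y->q4 q2-x->q5 q2-y->q6 q3-x->q7 q3-y->q8 q4-x->q9 q4-y->q10 q5-x->q11 q5-y->q12 q6-x->q13 q6-y->q14 q7-x->q7 q7-y->q8 q8-x->q9 q8-y->q10 q9-x->q11 q9-y->q12 q10-x->q13 q10-y->q14 q11-x->q7 q11-y->q8 q12-x->q9 q12-y->q10 q13-x->q11 q13-y->q12 q14-x->q13 q14-y->q14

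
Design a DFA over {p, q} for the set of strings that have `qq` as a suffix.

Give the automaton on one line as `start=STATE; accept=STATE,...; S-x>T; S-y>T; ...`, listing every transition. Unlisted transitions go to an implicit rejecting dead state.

Remember how much of `qq` the current input suffix matches. State A means no match yet; B means the last symbol is `q`; C means the last 2 symbols are `qq`. Only C accepts. On a mismatch, fall back to the longest proper suffix that is still a prefix of `qq`.
A 3-state machine:
       p  q 
>  A   A  B 
   B   A  C 
 * C   A  C 
(> = start, * = accepting)

start=A; accept=C; A-p>A; A-q>B; B-p>A; B-q>C; C-p>A; C-q>C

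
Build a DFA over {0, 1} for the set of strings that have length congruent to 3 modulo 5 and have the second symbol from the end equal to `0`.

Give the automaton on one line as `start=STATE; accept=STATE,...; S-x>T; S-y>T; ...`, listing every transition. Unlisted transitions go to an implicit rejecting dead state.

Run two small machines in parallel and take their product. One (5 states) tracks the input length modulo 5; the other (7 states) tracks the last 2 symbols read. Each combined state is a pair, one component from each; accept when both components accept.
23 states suffice.
          0    1  
>  q0     q1   q2 
   q1     q3   q4 
   q2     q5   q6 
   q3     q7   q8 
   q4     q9  q10 
   q5     q7   q8 
   q6     q9  q10 
 * q7    q11  q12 
 * q8    q13  q14 
   q9    q11  q12 
   q10   q13  q14 
   q11   q15  q16 
   q12   q17  q18 
   q13   q15  q16 
   q14   q17  q18 
   q15   q19  q20 
   q16   q21  q22 
   q17   q19  q20 
   q18   q21  q22 
   q19    q3   q4 
   q20    q5   q6 
   q21    q3   q4 
   q22    q5   q6 
(> = start, * = accepting)

start=q0; accept=q7,q8; q0-0>q1; q0-1>q2; q1-0>q3; q1-1>q4; q2-0>q5; q2-1>q6; q3-0>q7; q3-1>q8; q4-0>q9; q4-1>q10; q5-0>q7; q5-1>q8; q6-0>q9; q6-1>q10; q7-0>q11; q7-1>q12; q8-0>q13; q8-1>q14; q9-0>q11; q9-1>q12; q10-0>q13; q10-1>q14; q11-0>q15; q11-1>q16; q12-0>q17; q12-1>q18; q13-0>q15; q13-1>q16; q14-0>q17; q14-1>q18; q15-0>q19; q15-1>q20; q16-0>q21; q16-1>q22; q17-0>q19; q17-1>q20; q18-0>q21; q18-1>q22; q19-0>q3; q19-1>q4; q20-0>q5; q20-1>q6; q21-0>q3; q21-1>q4; q22-0>q5; q22-1>q6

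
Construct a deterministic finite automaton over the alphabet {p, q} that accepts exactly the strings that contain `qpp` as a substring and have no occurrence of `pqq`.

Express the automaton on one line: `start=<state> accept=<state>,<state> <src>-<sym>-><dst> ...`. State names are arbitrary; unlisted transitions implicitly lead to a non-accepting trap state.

start=s0 accept=s6,s7 s0-p->s1 s0-q->s2 s1-p->s1 s1-q->s3 s2-p->s4 s2-q->s2 s3-p->s4 s3-q->s5 s4-p->s6 s4-q->s3 s5-p->s5 s5-q->s5 s6-p->s6 s6-q->s7 s7-p->s6 s7-q->s5

Build one automaton per condition and run them in lockstep. One (4 states) tracks whether and how much of `qpp` has been seen; the other (4 states) tracks partial matches of the forbidden pattern `pqq`. Each combined state is a pair, one component from each; accept when both components accept. Equivalent product states are then merged.
8 states suffice.
        p   q  
>  s0   s1  s2 
   s1   s1  s3 
   s2   s4  s2 
   s3   s4  s5 
   s4   s6  s3 
   s5   s5  s5 
 * s6   s6  s7 
 * s7   s6  s5 
(> = start, * = accepting)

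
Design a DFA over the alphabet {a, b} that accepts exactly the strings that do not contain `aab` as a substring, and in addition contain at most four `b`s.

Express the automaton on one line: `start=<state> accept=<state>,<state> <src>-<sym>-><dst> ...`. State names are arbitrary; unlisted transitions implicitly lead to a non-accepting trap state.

Build one automaton per condition and run them in lockstep. One (4 states) tracks partial matches of the forbidden pattern `aab`; the other (6 states) tracks the count of `b`s, saturating at 5. Each combined state is a pair, one component from each; accept when both components accept.
A 23-state machine:
          a    b  
>* s0     s1   s2 
 * s1     s3   s2 
 * s2     s4   s5 
 * s3     s3   s6 
 * s4     s7   s5 
 * s5     s8   s9 
   s6     s6  s10 
 * s7     s7  s10 
 * s8    s11   s9 
 * s9    s12  s13 
   s10   s10  s14 
 * s11   s11  s14 
 * s12   s15  s13 
 * s13   s16  s17 
   s14   s14  s18 
 * s15   s15  s18 
 * s16   s19  s17 
   s17   s20  s17 
   s18   s18  s21 
 * s19   s19  s21 
   s20   s22  s17 
   s21   s21  s21 
   s22   s22  s21 
(> = start, * = accepting)

start=s0 accept=s0,s1,s2,s3,s4,s5,s7,s8,s9,s11,s12,s13,s15,s16,s19 s0-a->s1 s0-b->s2 s1-a->s3 s1-b->s2 s2-a->s4 s2-b->s5 s3-a->s3 s3-b->s6 s4-a->s7 s4-b->s5 s5-a->s8 s5-b->s9 s6-a->s6 s6-b->s10 s7-a->s7 s7-b->s10 s8-a->s11 s8-b->s9 s9-a->s12 s9-b->s13 s10-a->s10 s10-b->s14 s11-a->s11 s11-b->s14 s12-a->s15 s12-b->s13 s13-a->s16 s13-b->s17 s14-a->s14 s14-b->s18 s15-a->s15 s15-b->s18 s16-a->s19 s16-b->s17 s17-a->s20 s17-b->s17 s18-a->s18 s18-b->s21 s19-a->s19 s19-b->s21 s20-a->s22 s20-b->s17 s21-a->s21 s21-b->s21 s22-a->s22 s22-b->s21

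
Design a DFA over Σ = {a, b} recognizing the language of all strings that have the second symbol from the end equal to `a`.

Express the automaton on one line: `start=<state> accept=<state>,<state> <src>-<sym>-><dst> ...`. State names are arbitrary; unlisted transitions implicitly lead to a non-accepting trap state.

Because acceptance depends on a position counted from the end, the machine has to buffer the most recent 2 symbols. Make each state the string of the last up-to-2 symbols read; on input `x` shift the window left and append `x`. Accept when the buffered window has length 2 and begins with `a`.
7 states suffice.
        a   b  
>  S0   S1  S2 
   S1   S3  S4 
   S2   S5  S6 
 * S3   S3  S4 
 * S4   S5  S6 
   S5   S3  S4 
   S6   S5  S6 
(> = start, * = accepting)

start=S0 accept=S3,S4 S0-a->S1 S0-b->S2 S1-a->S3 S1-b->S4 S2-a->S5 S2-b->S6 S3-a->S3 S3-b->S4 S4-a->S5 S4-b->S6 S5-a->S3 S5-b->S4 S6-a->S5 S6-b->S6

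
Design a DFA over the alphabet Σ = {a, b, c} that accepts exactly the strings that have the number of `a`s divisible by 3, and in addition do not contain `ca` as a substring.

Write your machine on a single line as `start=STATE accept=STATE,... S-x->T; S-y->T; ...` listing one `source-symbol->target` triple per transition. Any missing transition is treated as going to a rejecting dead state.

start=s0; accept=s0,s2; s0-a->s1; s0-b->s0; s0-c->s2; s1-a->s3; s1-b->s1; s1-c->s4; s2-a->s5; s2-b->s0; s2-c->s2; s3-a->s0; s3-b->s3; s3-c->s6; s4-a->s5; s4-b->s1; s4-c->s4; s5-a->s5; s5-b->s5; s5-c->s5; s6-a->s5; s6-b->s3; s6-c->s6

Handle the two conditions separately and then intersect. One (3 states) tracks the count of `a`s modulo 3; the other (3 states) tracks partial matches of the forbidden pattern `ca`. Each combined state is a pair, one component from each; accept when both components accept. Minimizing collapses redundant product states.
A 7-state machine:
        a   b   c  
>* s0   s1  s0  s2 
   s1   s3  s1  s4 
 * s2   s5  s0  s2 
   s3   s0  s3  s6 
   s4   s5  s1  s4 
   s5   s5  s5  s5 
   s6   s5  s3  s6 
(> = start, * = accepting)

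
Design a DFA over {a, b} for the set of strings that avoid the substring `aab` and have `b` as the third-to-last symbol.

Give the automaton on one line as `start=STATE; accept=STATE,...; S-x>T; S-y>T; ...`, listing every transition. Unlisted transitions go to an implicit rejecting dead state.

start=q0; accept=q11,q12,q13,q14; q0-a>q1; q0-b>q2; q1-a>q3; q1-b>q4; q2-a>q5; q2-b>q6; q3-a>q7; q3-b>q8; q4-a>q9; q4-b>q10; q5-a>q11; q5-b>q12; q6-a>q13; q6-b>q14; q7-a>q7; q7-b>q8; q8-a>q15; q8-b>q16; q9-a>q11; q9-b>q12; q10-a>q13; q10-b>q14; q11-a>q7; q11-b>q8; q12-a>q9; q12-b>q10; q13-a>q11; q13-b>q12; q14-a>q13; q14-b>q14; q15-a>q17; q15-b>q18; q16-a>q19; q16-b>q20; q17-a>q21; q17-b>q8; q18-a>q15; q18-b>q16; q19-a>q17; q19-b>q18; q20-a>q19; q20-b>q20; q21-a>q21; q21-b>q8

Handle the two conditions separately and then intersect. The first has 4 states tracking partial matches of the forbidden pattern `aab`; the second has 15 states tracking the last 3 symbols read. A product state is a pair (one from each), accepting exactly when both do.
A 22-state machine:
          a    b  
>  q0     q1   q2 
   q1     q3   q4 
   q2     q5   q6 
   q3     q7   q8 
   q4     q9  q10 
   q5    q11  q12 
   q6    q13  q14 
   q7     q7   q8 
   q8    q15  q16 
   q9    q11  q12 
   q10   q13  q14 
 * q11    q7   q8 
 * q12    q9  q10 
 * q13   q11  q12 
 * q14   q13  q14 
   q15   q17  q18 
   q16   q19  q20 
   q17   q21   q8 
   q18   q15  q16 
   q19   q17  q18 
   q20   q19  q20 
   q21   q21   q8 
(> = start, * = accepting)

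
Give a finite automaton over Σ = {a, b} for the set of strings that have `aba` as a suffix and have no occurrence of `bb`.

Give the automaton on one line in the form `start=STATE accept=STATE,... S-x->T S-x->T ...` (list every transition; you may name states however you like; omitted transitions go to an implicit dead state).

start=S0 accept=S5 S0-a->S1 S0-b->S2 S1-a->S1 S1-b->S3 S2-a->S1 S2-b->S4 S3-a->S5 S3-b->S4 S4-a->S6 S4-b->S4 S5-a->S1 S5-b->S3 S6-a->S6 S6-b->S7 S7-a->S8 S7-b->S4 S8-a->S6 S8-b->S7

Run two small machines in parallel and take their product. One (4 states) tracks how much of the suffix `aba` has currently been matched; the other (3 states) tracks partial matches of the forbidden pattern `bb`. Each combined state is a pair, one component from each; accept when both components accept.
        a   b  
>  S0   S1  S2 
   S1   S1  S3 
   S2   S1  S4 
   S3   S5  S4 
   S4   S6  S4 
 * S5   S1  S3 
   S6   S6  S7 
   S7   S8  S4 
   S8   S6  S7 
(> = start, * = accepting)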